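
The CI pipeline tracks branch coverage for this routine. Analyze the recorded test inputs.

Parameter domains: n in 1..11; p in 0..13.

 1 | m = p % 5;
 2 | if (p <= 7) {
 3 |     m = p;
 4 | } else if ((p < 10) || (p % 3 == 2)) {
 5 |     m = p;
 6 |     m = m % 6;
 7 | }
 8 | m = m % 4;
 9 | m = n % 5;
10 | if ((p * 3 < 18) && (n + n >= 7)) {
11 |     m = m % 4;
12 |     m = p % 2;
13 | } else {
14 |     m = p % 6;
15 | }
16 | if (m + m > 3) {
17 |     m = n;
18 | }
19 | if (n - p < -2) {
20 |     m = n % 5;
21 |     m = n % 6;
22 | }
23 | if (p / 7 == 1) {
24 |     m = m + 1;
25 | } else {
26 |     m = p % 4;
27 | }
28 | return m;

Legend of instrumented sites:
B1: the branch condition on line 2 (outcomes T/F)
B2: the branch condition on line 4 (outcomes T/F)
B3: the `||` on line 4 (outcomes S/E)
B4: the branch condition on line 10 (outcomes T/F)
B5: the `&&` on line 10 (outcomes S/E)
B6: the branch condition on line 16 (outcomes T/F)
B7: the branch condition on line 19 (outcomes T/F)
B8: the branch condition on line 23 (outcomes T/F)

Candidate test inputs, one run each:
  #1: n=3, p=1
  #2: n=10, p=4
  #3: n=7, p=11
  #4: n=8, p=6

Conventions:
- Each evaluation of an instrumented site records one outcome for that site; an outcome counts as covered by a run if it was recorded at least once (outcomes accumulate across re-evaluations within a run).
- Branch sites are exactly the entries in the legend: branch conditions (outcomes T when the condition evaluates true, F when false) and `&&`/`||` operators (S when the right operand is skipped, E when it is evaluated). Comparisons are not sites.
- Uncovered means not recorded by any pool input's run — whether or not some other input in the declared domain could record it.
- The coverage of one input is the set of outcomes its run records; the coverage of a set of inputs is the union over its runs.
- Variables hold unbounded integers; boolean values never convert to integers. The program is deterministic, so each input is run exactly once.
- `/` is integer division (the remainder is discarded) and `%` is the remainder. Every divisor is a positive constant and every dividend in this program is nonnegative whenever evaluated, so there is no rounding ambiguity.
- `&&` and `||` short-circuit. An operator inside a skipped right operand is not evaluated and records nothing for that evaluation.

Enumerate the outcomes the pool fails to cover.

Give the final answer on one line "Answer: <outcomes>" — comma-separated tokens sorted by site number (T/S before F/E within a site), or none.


input #1, n=3, p=1: events B1->T, B5->E, B4->F, B6->F, B7->F, B8->F; outcomes B1=T, B4=F, B5=E, B6=F, B7=F, B8=F
input #2, n=10, p=4: events B1->T, B5->E, B4->T, B6->F, B7->F, B8->F; outcomes B1=T, B4=T, B5=E, B6=F, B7=F, B8=F
input #3, n=7, p=11: events B1->F, B3->E, B2->T, B5->S, B4->F, B6->T, B7->T, B8->T; outcomes B1=F, B2=T, B3=E, B4=F, B5=S, B6=T, B7=T, B8=T
input #4, n=8, p=6: events B1->T, B5->S, B4->F, B6->F, B7->F, B8->F; outcomes B1=T, B4=F, B5=S, B6=F, B7=F, B8=F
union over the pool: B1=T, B1=F, B2=T, B3=E, B4=T, B4=F, B5=S, B5=E, B6=T, B6=F, B7=T, B7=F, B8=T, B8=F
uncovered (2 of 16): B2=F, B3=S
Answer: B2=F, B3=S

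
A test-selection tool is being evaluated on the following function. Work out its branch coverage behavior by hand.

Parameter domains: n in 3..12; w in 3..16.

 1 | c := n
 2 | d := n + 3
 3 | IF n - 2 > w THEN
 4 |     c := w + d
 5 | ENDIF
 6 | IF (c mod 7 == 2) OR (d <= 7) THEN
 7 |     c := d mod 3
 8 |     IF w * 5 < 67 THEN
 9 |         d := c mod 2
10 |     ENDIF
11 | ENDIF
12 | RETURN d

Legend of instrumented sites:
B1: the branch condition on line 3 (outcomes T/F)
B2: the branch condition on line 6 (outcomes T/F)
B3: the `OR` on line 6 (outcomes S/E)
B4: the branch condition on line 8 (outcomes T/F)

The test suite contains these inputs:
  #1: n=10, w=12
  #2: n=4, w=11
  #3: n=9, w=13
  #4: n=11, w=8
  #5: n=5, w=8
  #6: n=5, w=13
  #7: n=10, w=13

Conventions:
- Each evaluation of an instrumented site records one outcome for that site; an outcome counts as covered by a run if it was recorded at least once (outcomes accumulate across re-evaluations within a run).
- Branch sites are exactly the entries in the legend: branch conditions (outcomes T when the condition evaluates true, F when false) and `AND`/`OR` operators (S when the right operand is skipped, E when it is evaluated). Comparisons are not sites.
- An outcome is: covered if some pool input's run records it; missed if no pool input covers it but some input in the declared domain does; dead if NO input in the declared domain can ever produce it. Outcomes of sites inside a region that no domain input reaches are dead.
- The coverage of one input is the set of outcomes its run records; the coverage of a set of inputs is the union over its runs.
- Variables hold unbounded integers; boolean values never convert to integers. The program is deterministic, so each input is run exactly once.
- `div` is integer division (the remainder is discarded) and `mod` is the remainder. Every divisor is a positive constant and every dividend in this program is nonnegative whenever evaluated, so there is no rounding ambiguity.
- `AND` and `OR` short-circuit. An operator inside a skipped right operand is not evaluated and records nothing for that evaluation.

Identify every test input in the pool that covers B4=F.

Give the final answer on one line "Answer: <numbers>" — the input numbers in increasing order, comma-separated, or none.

input #1 (n=10, w=12): misses B4=F
input #2 (n=4, w=11): misses B4=F
input #3 (n=9, w=13): misses B4=F
input #4 (n=11, w=8): misses B4=F
input #5 (n=5, w=8): misses B4=F
input #6 (n=5, w=13): misses B4=F
input #7 (n=10, w=13): misses B4=F

Answer: none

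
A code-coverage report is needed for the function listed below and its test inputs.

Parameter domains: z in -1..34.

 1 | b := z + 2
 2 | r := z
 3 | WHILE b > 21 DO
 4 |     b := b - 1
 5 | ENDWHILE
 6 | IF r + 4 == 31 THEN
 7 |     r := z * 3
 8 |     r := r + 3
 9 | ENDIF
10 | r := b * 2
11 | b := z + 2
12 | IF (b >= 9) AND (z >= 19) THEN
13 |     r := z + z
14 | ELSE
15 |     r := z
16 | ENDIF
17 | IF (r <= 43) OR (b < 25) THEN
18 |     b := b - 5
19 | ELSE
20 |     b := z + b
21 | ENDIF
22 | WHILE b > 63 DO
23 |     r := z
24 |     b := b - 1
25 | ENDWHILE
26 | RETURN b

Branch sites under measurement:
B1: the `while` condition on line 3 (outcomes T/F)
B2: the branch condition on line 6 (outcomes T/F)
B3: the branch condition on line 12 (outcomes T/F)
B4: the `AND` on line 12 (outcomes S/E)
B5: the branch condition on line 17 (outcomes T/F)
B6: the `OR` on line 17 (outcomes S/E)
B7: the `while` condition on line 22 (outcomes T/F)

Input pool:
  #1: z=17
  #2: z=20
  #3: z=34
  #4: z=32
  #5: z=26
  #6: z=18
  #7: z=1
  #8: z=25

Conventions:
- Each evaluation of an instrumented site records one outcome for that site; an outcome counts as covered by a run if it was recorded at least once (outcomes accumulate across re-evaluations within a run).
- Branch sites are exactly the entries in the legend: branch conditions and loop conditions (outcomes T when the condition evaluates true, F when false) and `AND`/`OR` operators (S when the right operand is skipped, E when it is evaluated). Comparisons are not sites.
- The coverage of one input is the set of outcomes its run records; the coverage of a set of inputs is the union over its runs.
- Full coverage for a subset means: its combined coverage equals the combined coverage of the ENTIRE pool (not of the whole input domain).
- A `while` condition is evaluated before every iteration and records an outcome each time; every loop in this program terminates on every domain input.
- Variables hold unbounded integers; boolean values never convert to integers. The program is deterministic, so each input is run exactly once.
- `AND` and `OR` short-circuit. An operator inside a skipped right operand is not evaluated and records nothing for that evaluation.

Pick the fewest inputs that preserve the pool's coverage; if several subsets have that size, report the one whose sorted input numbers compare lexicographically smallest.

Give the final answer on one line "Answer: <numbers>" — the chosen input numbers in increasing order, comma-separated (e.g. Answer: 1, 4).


input #1 (z=17): events B1->F, B2->F, B4->E, B3->F, B6->S, B5->T, B7->F; covers B1=F, B2=F, B3=F, B4=E, B5=T, B6=S, B7=F
input #2 (z=20): events B1->T, B1->F, B2->F, B4->E, B3->T, B6->S, B5->T, B7->F; covers B1=T, B1=F, B2=F, B3=T, B4=E, B5=T, B6=S, B7=F
input #3 (z=34): events B1->T, B1->T, B1->T, B1->T, B1->T, B1->T, B1->T, B1->T, B1->T, B1->T, B1->T, B1->T, B1->T, B1->T, ...; covers B1=T, B1=F, B2=F, B3=T, B4=E, B5=F, B6=E, B7=T, B7=F
input #4 (z=32): events B1->T, B1->T, B1->T, B1->T, B1->T, B1->T, B1->T, B1->T, B1->T, B1->T, B1->T, B1->T, B1->T, B1->F, ...; covers B1=T, B1=F, B2=F, B3=T, B4=E, B5=F, B6=E, B7=T, B7=F
input #5 (z=26): events B1->T, B1->T, B1->T, B1->T, B1->T, B1->T, B1->T, B1->F, B2->F, B4->E, B3->T, B6->E, B5->F, B7->F; covers B1=T, B1=F, B2=F, B3=T, B4=E, B5=F, B6=E, B7=F
input #6 (z=18): events B1->F, B2->F, B4->E, B3->F, B6->S, B5->T, B7->F; covers B1=F, B2=F, B3=F, B4=E, B5=T, B6=S, B7=F
input #7 (z=1): events B1->F, B2->F, B4->S, B3->F, B6->S, B5->T, B7->F; covers B1=F, B2=F, B3=F, B4=S, B5=T, B6=S, B7=F
input #8 (z=25): events B1->T, B1->T, B1->T, B1->T, B1->T, B1->T, B1->F, B2->F, B4->E, B3->T, B6->E, B5->F, B7->F; covers B1=T, B1=F, B2=F, B3=T, B4=E, B5=F, B6=E, B7=F
pool-wide coverage (13 outcomes): B1=T, B1=F, B2=F, B3=T, B3=F, B4=S, B4=E, B5=T, B5=F, B6=S, B6=E, B7=T, B7=F
every size-1 subset falls short of the 13 outcomes (best: 9/13)
inputs {3, 7} (size 2) cover everything; no size-2 subset with a lexicographically smaller index list covers all 13
Answer: 3, 7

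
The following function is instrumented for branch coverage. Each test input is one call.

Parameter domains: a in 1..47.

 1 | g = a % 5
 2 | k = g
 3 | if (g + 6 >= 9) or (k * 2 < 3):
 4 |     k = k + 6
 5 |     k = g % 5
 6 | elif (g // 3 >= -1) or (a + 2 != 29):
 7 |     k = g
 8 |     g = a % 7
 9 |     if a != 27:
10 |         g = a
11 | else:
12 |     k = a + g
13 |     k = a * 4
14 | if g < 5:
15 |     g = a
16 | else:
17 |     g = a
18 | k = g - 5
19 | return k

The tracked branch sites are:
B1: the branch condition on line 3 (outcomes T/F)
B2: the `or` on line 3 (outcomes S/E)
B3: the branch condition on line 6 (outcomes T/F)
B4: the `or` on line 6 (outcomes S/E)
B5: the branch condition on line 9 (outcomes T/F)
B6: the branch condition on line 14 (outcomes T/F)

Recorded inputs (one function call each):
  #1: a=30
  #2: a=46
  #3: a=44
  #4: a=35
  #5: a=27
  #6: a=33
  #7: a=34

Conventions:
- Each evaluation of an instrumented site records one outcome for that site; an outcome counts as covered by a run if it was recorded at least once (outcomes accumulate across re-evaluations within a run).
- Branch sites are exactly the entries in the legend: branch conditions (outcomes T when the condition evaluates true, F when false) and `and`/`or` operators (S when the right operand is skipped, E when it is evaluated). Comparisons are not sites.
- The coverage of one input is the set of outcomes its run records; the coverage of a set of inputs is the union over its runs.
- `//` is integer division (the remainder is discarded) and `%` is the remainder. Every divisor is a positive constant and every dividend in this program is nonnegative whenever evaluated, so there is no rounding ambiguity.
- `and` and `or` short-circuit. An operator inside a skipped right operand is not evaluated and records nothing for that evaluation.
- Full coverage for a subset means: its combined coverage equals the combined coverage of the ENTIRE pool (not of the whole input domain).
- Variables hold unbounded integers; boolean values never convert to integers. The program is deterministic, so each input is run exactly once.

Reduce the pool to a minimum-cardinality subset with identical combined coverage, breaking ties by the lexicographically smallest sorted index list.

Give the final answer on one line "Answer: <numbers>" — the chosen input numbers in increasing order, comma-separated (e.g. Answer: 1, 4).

#1 (a=30) -> B2->E, B1->T, B6->T; covered: B1=T, B2=E, B6=T
#2 (a=46) -> B2->E, B1->T, B6->T; covered: B1=T, B2=E, B6=T
#3 (a=44) -> B2->S, B1->T, B6->T; covered: B1=T, B2=S, B6=T
#4 (a=35) -> B2->E, B1->T, B6->T; covered: B1=T, B2=E, B6=T
#5 (a=27) -> B2->E, B1->F, B4->S, B3->T, B5->F, B6->F; covered: B1=F, B2=E, B3=T, B4=S, B5=F, B6=F
#6 (a=33) -> B2->S, B1->T, B6->T; covered: B1=T, B2=S, B6=T
#7 (a=34) -> B2->S, B1->T, B6->T; covered: B1=T, B2=S, B6=T
together the pool reaches 9 outcomes: B1=T, B1=F, B2=S, B2=E, B3=T, B4=S, B5=F, B6=T, B6=F
no size-1 subset reaches all 9 outcomes (best union: 6/9)
size 2: inputs {3, 5} cover all 9 outcomes, and no lexicographically smaller subset of this size does

Answer: 3, 5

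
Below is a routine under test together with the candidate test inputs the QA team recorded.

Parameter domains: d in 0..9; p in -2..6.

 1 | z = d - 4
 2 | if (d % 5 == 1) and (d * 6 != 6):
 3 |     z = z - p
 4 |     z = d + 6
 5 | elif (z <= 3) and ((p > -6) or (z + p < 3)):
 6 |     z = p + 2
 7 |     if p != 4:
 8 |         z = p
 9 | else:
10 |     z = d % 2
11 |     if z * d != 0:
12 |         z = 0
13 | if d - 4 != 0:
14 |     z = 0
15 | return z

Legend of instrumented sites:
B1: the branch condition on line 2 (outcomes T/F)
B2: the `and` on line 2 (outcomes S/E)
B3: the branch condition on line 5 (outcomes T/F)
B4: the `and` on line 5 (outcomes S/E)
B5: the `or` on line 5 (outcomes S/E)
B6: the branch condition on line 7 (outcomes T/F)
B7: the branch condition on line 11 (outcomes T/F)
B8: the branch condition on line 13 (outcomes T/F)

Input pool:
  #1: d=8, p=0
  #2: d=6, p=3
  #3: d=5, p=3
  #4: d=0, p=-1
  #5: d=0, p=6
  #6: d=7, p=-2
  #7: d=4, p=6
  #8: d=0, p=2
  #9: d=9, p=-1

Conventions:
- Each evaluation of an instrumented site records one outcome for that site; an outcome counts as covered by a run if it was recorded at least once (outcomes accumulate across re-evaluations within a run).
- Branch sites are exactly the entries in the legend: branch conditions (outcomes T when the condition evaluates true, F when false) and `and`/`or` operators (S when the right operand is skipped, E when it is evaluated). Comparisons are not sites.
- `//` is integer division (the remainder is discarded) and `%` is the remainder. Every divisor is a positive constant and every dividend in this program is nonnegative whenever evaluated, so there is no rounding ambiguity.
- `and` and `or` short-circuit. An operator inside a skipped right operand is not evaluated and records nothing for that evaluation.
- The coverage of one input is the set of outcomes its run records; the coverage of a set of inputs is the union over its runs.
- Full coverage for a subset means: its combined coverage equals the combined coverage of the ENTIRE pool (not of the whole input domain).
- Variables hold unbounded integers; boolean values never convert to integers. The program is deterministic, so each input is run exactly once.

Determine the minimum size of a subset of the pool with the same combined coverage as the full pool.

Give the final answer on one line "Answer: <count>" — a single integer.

input #1, d=8, p=0: events B2->S, B1->F, B4->S, B3->F, B7->F, B8->T; outcomes B1=F, B2=S, B3=F, B4=S, B7=F, B8=T
input #2, d=6, p=3: events B2->E, B1->T, B8->T; outcomes B1=T, B2=E, B8=T
input #3, d=5, p=3: events B2->S, B1->F, B4->E, B5->S, B3->T, B6->T, B8->T; outcomes B1=F, B2=S, B3=T, B4=E, B5=S, B6=T, B8=T
input #4, d=0, p=-1: events B2->S, B1->F, B4->E, B5->S, B3->T, B6->T, B8->T; outcomes B1=F, B2=S, B3=T, B4=E, B5=S, B6=T, B8=T
input #5, d=0, p=6: events B2->S, B1->F, B4->E, B5->S, B3->T, B6->T, B8->T; outcomes B1=F, B2=S, B3=T, B4=E, B5=S, B6=T, B8=T
input #6, d=7, p=-2: events B2->S, B1->F, B4->E, B5->S, B3->T, B6->T, B8->T; outcomes B1=F, B2=S, B3=T, B4=E, B5=S, B6=T, B8=T
input #7, d=4, p=6: events B2->S, B1->F, B4->E, B5->S, B3->T, B6->T, B8->F; outcomes B1=F, B2=S, B3=T, B4=E, B5=S, B6=T, B8=F
input #8, d=0, p=2: events B2->S, B1->F, B4->E, B5->S, B3->T, B6->T, B8->T; outcomes B1=F, B2=S, B3=T, B4=E, B5=S, B6=T, B8=T
input #9, d=9, p=-1: events B2->S, B1->F, B4->S, B3->F, B7->T, B8->T; outcomes B1=F, B2=S, B3=F, B4=S, B7=T, B8=T
the full pool covers 14 outcomes: B1=T, B1=F, B2=S, B2=E, B3=T, B3=F, B4=S, B4=E, B5=S, B6=T, B7=T, B7=F, B8=T, B8=F
size 1 is not enough: best union over all size-1 subsets is 7/14
size 2 is not enough: best union over all size-2 subsets is 11/14
size 3 is not enough: best union over all size-3 subsets is 13/14
size 4: inputs {1, 2, 7, 9} cover all 14 outcomes, and no lexicographically smaller subset of this size does

Answer: 4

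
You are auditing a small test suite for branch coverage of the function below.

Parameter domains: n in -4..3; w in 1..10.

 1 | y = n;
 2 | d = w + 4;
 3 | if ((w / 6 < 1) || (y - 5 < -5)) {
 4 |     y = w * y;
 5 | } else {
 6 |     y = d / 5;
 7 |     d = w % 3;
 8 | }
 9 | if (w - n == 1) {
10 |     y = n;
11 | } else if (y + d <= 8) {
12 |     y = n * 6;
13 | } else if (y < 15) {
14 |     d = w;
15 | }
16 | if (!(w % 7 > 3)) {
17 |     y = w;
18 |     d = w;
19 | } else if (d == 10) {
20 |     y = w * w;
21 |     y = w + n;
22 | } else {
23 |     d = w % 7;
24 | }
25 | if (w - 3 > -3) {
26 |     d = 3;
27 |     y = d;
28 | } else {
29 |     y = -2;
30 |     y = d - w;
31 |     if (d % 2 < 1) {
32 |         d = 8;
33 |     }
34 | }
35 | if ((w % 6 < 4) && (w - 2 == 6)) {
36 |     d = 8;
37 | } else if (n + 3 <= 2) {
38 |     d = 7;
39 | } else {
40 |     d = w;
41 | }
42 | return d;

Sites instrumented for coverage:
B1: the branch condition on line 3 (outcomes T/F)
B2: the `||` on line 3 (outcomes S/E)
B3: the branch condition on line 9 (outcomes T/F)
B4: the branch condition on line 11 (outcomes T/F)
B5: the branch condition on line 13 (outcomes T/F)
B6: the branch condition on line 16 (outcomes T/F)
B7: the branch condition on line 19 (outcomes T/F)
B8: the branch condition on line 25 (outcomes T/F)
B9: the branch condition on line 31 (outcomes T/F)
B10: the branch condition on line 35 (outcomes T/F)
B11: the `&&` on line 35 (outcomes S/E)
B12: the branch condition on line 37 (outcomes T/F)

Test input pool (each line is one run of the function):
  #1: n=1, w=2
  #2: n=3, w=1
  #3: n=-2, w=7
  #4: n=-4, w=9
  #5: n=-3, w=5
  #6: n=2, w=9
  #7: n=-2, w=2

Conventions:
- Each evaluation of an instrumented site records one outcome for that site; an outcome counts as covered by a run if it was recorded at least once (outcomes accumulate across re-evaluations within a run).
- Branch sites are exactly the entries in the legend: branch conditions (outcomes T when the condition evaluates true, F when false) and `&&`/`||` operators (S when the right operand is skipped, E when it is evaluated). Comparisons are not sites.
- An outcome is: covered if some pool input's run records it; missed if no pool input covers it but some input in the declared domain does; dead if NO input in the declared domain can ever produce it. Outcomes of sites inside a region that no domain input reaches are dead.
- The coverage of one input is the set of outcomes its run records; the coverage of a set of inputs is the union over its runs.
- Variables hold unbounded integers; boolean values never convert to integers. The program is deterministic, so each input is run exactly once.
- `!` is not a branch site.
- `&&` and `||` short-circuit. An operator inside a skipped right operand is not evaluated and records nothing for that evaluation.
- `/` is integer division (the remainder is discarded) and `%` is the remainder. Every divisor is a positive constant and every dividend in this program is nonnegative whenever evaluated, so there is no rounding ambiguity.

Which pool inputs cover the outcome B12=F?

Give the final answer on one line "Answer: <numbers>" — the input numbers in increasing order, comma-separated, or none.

input #1 (n=1, w=2): covers B12=F
input #2 (n=3, w=1): covers B12=F
input #3 (n=-2, w=7): misses B12=F
input #4 (n=-4, w=9): misses B12=F
input #5 (n=-3, w=5): misses B12=F
input #6 (n=2, w=9): covers B12=F
input #7 (n=-2, w=2): misses B12=F

Answer: 1, 2, 6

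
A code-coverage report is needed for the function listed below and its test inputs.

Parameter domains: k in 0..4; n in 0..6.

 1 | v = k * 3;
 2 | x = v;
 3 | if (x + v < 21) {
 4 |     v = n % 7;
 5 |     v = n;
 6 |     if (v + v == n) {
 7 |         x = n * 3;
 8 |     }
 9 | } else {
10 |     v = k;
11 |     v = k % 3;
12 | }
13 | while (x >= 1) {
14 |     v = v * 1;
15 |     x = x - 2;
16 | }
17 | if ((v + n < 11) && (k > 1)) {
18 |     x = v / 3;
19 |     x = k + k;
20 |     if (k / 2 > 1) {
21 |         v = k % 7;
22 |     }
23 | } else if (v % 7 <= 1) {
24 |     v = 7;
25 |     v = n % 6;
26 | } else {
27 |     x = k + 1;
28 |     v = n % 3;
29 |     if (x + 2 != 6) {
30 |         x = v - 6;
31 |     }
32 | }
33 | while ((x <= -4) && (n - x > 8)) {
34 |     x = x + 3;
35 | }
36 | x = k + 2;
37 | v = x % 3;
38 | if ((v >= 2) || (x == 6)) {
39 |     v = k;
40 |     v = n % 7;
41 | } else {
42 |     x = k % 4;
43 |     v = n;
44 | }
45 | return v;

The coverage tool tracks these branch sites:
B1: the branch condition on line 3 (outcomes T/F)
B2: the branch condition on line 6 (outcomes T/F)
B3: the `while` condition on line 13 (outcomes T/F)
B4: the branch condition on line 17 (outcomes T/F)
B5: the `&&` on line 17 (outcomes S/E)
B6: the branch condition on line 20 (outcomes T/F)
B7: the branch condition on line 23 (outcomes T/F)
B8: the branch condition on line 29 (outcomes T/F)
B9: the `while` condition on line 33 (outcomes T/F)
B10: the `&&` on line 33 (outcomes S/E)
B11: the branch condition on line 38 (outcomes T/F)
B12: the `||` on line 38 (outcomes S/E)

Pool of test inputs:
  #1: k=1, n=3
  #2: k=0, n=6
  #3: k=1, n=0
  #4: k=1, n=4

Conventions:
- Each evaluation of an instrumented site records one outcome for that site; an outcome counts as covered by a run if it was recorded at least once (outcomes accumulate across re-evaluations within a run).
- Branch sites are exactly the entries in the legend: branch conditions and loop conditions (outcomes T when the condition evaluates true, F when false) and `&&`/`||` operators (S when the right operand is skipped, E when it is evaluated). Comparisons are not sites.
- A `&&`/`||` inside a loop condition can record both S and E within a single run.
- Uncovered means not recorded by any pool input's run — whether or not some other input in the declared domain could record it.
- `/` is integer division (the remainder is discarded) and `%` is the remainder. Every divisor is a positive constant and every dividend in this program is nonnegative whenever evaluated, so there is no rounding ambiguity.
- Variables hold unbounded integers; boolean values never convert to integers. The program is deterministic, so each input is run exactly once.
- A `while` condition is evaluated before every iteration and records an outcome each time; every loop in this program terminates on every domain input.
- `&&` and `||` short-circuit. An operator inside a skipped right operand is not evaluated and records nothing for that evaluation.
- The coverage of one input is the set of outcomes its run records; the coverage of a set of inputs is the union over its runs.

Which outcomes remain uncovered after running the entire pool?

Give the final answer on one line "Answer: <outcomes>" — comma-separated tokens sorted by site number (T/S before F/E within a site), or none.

test 1 (k=1, n=3) fires B1->T, B2->F, B3->T, B3->T, B3->F, B5->E, B4->F, B7->F, B8->T, B10->E, B9->T, B10->S, B9->F, B12->E, ...; hits B1=T, B2=F, B3=T, B3=F, B4=F, B5=E, B7=F, B8=T, B9=T, B9=F, B10=S, B10=E, B11=F, B12=E
test 2 (k=0, n=6) fires B1->T, B2->F, B3->F, B5->S, B4->F, B7->F, B8->T, B10->E, B9->T, B10->S, B9->F, B12->S, B11->T; hits B1=T, B2=F, B3=F, B4=F, B5=S, B7=F, B8=T, B9=T, B9=F, B10=S, B10=E, B11=T, B12=S
test 3 (k=1, n=0) fires B1->T, B2->T, B3->F, B5->E, B4->F, B7->T, B10->S, B9->F, B12->E, B11->F; hits B1=T, B2=T, B3=F, B4=F, B5=E, B7=T, B9=F, B10=S, B11=F, B12=E
test 4 (k=1, n=4) fires B1->T, B2->F, B3->T, B3->T, B3->F, B5->E, B4->F, B7->F, B8->T, B10->E, B9->T, B10->S, B9->F, B12->E, ...; hits B1=T, B2=F, B3=T, B3=F, B4=F, B5=E, B7=F, B8=T, B9=T, B9=F, B10=S, B10=E, B11=F, B12=E
union over the pool: B1=T, B2=T, B2=F, B3=T, B3=F, B4=F, B5=S, B5=E, B7=T, B7=F, B8=T, B9=T, B9=F, B10=S, B10=E, B11=T, B11=F, B12=S, B12=E
uncovered (5 of 24): B1=F, B4=T, B6=T, B6=F, B8=F

Answer: B1=F, B4=T, B6=T, B6=F, B8=F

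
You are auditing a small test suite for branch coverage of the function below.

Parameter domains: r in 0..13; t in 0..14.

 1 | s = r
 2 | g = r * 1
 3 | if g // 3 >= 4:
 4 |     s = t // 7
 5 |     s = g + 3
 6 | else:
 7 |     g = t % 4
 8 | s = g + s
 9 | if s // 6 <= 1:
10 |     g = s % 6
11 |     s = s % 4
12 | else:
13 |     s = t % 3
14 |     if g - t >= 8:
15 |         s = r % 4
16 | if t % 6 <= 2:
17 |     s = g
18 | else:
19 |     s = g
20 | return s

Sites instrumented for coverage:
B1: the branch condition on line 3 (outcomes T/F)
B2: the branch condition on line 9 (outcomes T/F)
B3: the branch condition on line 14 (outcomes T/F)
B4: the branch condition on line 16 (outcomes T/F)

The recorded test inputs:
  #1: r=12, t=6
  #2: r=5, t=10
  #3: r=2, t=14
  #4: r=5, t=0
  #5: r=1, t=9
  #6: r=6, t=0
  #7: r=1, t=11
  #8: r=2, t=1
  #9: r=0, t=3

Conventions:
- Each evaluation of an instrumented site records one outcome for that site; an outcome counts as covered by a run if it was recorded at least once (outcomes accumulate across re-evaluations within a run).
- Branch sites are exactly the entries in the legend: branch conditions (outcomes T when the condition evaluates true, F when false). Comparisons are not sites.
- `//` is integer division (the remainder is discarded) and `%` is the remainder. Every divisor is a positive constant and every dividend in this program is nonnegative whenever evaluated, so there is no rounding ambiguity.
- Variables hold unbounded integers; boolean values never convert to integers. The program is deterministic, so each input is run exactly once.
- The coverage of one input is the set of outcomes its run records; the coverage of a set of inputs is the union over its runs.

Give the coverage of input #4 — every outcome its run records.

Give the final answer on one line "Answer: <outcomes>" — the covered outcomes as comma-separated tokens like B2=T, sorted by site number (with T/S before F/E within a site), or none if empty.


Simulating input #4 (r=5, t=0) step by step:
  B1->F, B2->T, B4->T
collecting distinct outcomes: B1=F, B2=T, B4=T
Answer: B1=F, B2=T, B4=T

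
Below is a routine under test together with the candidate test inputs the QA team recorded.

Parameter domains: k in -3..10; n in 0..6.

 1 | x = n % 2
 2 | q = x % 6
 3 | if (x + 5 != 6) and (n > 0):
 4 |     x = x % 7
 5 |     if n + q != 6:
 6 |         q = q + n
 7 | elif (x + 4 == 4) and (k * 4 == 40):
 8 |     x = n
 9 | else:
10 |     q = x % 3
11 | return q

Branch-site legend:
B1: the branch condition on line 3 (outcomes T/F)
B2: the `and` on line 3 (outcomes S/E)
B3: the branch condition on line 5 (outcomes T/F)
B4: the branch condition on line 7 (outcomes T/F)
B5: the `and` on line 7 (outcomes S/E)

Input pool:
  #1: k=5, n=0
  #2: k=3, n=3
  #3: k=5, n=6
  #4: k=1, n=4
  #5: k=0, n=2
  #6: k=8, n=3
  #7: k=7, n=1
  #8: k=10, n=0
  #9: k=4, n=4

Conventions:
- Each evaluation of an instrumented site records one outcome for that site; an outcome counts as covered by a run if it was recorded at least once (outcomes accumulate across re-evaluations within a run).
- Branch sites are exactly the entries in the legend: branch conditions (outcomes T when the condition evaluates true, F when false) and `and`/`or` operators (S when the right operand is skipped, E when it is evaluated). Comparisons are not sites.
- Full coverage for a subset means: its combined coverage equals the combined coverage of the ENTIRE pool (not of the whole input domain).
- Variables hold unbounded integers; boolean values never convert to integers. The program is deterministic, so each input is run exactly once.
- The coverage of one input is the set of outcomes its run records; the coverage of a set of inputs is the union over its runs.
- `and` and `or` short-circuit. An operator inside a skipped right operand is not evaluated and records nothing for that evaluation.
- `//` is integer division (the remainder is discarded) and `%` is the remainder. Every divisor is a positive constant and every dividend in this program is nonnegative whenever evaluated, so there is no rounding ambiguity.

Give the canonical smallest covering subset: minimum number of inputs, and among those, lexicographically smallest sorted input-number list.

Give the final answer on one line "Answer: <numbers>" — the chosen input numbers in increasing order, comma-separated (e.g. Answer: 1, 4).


input #1 (k=5, n=0): events B2->E, B1->F, B5->E, B4->F; covers B1=F, B2=E, B4=F, B5=E
input #2 (k=3, n=3): events B2->S, B1->F, B5->S, B4->F; covers B1=F, B2=S, B4=F, B5=S
input #3 (k=5, n=6): events B2->E, B1->T, B3->F; covers B1=T, B2=E, B3=F
input #4 (k=1, n=4): events B2->E, B1->T, B3->T; covers B1=T, B2=E, B3=T
input #5 (k=0, n=2): events B2->E, B1->T, B3->T; covers B1=T, B2=E, B3=T
input #6 (k=8, n=3): events B2->S, B1->F, B5->S, B4->F; covers B1=F, B2=S, B4=F, B5=S
input #7 (k=7, n=1): events B2->S, B1->F, B5->S, B4->F; covers B1=F, B2=S, B4=F, B5=S
input #8 (k=10, n=0): events B2->E, B1->F, B5->E, B4->T; covers B1=F, B2=E, B4=T, B5=E
input #9 (k=4, n=4): events B2->E, B1->T, B3->T; covers B1=T, B2=E, B3=T
union over all inputs: B1=T, B1=F, B2=S, B2=E, B3=T, B3=F, B4=T, B4=F, B5=S, B5=E (10 outcomes)
no size-1 subset reaches all 10 outcomes (best union: 4/10)
no size-2 subset reaches all 10 outcomes (best union: 7/10)
no size-3 subset reaches all 10 outcomes (best union: 9/10)
at size 4, {2, 3, 4, 8} reaches all 10 outcomes; every lexicographically earlier size-4 subset fails
Answer: 2, 3, 4, 8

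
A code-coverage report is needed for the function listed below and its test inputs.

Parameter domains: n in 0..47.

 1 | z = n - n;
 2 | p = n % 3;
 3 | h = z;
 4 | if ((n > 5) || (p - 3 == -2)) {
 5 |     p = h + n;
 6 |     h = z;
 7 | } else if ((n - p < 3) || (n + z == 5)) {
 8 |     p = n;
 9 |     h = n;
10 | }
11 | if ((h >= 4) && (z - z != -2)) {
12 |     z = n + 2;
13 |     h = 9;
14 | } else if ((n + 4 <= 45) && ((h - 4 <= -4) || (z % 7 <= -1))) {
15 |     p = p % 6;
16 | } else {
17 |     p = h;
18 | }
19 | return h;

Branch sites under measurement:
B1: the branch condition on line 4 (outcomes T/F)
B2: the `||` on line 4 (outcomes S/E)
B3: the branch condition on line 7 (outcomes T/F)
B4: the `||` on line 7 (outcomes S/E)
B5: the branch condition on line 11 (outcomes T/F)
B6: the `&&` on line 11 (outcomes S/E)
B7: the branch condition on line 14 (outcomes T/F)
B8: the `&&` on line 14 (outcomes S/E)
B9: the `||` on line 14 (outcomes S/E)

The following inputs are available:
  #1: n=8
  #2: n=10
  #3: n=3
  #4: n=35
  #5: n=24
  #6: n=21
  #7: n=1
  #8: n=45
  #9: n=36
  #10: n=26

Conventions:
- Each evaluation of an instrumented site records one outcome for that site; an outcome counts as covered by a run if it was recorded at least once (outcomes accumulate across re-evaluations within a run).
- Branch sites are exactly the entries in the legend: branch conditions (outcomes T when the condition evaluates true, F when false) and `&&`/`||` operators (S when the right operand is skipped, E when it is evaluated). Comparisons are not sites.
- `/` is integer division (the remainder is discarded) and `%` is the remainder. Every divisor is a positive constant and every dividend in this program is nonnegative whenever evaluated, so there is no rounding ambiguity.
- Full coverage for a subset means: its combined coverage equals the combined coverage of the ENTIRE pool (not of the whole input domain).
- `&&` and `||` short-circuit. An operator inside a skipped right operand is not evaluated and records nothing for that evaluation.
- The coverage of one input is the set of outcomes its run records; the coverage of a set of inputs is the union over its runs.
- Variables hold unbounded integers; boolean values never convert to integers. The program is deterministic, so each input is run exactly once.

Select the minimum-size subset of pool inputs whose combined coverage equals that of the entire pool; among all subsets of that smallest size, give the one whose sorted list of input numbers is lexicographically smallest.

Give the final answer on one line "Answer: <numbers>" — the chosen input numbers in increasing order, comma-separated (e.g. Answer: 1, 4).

test 1 (n=8) fires B2->S, B1->T, B6->S, B5->F, B8->E, B9->S, B7->T; hits B1=T, B2=S, B5=F, B6=S, B7=T, B8=E, B9=S
test 2 (n=10) fires B2->S, B1->T, B6->S, B5->F, B8->E, B9->S, B7->T; hits B1=T, B2=S, B5=F, B6=S, B7=T, B8=E, B9=S
test 3 (n=3) fires B2->E, B1->F, B4->E, B3->F, B6->S, B5->F, B8->E, B9->S, B7->T; hits B1=F, B2=E, B3=F, B4=E, B5=F, B6=S, B7=T, B8=E, B9=S
test 4 (n=35) fires B2->S, B1->T, B6->S, B5->F, B8->E, B9->S, B7->T; hits B1=T, B2=S, B5=F, B6=S, B7=T, B8=E, B9=S
test 5 (n=24) fires B2->S, B1->T, B6->S, B5->F, B8->E, B9->S, B7->T; hits B1=T, B2=S, B5=F, B6=S, B7=T, B8=E, B9=S
test 6 (n=21) fires B2->S, B1->T, B6->S, B5->F, B8->E, B9->S, B7->T; hits B1=T, B2=S, B5=F, B6=S, B7=T, B8=E, B9=S
test 7 (n=1) fires B2->E, B1->T, B6->S, B5->F, B8->E, B9->S, B7->T; hits B1=T, B2=E, B5=F, B6=S, B7=T, B8=E, B9=S
test 8 (n=45) fires B2->S, B1->T, B6->S, B5->F, B8->S, B7->F; hits B1=T, B2=S, B5=F, B6=S, B7=F, B8=S
test 9 (n=36) fires B2->S, B1->T, B6->S, B5->F, B8->E, B9->S, B7->T; hits B1=T, B2=S, B5=F, B6=S, B7=T, B8=E, B9=S
test 10 (n=26) fires B2->S, B1->T, B6->S, B5->F, B8->E, B9->S, B7->T; hits B1=T, B2=S, B5=F, B6=S, B7=T, B8=E, B9=S
the full pool covers 13 outcomes: B1=T, B1=F, B2=S, B2=E, B3=F, B4=E, B5=F, B6=S, B7=T, B7=F, B8=S, B8=E, B9=S
size 1 is not enough: best union over all size-1 subsets is 9/13
at size 2, {3, 8} reaches all 13 outcomes; every lexicographically earlier size-2 subset fails

Answer: 3, 8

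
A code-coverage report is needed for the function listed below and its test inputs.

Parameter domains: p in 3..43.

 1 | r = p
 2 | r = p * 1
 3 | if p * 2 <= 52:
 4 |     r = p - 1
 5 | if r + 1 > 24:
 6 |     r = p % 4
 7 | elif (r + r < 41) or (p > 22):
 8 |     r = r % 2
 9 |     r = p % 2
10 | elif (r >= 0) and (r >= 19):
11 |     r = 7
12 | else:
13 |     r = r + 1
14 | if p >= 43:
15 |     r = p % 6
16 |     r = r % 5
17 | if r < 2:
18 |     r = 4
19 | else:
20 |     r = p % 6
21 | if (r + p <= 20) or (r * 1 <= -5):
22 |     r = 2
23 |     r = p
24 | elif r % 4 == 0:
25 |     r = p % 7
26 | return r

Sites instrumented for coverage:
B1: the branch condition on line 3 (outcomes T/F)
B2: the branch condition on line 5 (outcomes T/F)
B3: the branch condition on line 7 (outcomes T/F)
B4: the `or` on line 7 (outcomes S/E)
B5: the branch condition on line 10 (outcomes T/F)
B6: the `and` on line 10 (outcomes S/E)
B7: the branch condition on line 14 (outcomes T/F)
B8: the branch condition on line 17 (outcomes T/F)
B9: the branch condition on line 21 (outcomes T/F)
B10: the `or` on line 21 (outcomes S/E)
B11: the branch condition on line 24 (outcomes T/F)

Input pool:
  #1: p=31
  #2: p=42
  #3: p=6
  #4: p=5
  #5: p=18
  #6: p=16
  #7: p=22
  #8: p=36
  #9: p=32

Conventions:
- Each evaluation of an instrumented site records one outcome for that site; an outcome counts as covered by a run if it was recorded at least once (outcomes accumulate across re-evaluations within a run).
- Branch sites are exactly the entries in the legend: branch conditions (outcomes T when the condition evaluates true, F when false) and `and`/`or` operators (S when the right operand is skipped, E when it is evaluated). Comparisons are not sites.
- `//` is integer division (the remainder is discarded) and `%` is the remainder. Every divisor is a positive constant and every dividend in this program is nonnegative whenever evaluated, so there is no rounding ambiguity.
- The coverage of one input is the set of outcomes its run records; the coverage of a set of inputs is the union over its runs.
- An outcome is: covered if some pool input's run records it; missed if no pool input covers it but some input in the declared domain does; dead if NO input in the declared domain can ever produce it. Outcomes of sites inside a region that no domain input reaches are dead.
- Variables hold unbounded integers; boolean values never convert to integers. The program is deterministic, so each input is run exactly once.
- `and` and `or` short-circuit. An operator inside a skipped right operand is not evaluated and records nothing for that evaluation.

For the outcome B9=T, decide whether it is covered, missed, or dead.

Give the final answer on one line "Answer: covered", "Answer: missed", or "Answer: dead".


B9=T is recorded by pool input(s) 3, 4, 6 -> covered
Answer: covered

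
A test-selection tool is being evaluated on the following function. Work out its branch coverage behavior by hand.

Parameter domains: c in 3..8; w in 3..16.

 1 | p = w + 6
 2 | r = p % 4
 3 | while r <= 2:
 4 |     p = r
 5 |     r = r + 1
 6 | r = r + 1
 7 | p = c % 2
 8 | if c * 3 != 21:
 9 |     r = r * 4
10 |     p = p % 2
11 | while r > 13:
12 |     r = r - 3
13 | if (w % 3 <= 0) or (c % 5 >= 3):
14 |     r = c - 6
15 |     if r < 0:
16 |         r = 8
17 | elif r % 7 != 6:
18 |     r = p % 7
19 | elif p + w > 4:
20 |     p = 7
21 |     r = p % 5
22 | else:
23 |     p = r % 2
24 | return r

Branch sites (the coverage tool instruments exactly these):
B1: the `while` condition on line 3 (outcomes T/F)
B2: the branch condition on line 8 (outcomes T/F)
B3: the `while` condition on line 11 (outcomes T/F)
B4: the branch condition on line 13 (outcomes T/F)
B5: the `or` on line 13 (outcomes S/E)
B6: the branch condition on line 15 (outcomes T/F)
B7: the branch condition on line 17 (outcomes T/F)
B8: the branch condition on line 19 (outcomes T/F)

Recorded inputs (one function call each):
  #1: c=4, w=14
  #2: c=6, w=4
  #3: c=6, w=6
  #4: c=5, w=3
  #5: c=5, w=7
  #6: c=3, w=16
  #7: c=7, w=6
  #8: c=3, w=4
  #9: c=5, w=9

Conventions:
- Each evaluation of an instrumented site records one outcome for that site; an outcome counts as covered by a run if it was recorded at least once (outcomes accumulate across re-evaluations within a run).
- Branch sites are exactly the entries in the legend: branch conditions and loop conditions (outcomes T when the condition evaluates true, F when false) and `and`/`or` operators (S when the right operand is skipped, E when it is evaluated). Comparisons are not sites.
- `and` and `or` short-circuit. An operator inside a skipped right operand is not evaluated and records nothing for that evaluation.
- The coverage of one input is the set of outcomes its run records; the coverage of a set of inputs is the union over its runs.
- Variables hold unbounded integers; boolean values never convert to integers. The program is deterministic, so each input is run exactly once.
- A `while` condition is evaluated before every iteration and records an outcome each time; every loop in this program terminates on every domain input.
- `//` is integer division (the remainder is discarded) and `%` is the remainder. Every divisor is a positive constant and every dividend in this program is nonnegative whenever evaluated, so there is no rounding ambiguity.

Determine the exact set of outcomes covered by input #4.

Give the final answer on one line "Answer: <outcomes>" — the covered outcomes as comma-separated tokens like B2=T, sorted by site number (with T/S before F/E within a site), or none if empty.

Simulating input #4 (c=5, w=3) step by step:
  B1->T, B1->T, B1->F, B2->T, B3->T, B3->F, B5->S, B4->T, B6->T
distinct outcomes covered: B1=T, B1=F, B2=T, B3=T, B3=F, B4=T, B5=S, B6=T

Answer: B1=T, B1=F, B2=T, B3=T, B3=F, B4=T, B5=S, B6=T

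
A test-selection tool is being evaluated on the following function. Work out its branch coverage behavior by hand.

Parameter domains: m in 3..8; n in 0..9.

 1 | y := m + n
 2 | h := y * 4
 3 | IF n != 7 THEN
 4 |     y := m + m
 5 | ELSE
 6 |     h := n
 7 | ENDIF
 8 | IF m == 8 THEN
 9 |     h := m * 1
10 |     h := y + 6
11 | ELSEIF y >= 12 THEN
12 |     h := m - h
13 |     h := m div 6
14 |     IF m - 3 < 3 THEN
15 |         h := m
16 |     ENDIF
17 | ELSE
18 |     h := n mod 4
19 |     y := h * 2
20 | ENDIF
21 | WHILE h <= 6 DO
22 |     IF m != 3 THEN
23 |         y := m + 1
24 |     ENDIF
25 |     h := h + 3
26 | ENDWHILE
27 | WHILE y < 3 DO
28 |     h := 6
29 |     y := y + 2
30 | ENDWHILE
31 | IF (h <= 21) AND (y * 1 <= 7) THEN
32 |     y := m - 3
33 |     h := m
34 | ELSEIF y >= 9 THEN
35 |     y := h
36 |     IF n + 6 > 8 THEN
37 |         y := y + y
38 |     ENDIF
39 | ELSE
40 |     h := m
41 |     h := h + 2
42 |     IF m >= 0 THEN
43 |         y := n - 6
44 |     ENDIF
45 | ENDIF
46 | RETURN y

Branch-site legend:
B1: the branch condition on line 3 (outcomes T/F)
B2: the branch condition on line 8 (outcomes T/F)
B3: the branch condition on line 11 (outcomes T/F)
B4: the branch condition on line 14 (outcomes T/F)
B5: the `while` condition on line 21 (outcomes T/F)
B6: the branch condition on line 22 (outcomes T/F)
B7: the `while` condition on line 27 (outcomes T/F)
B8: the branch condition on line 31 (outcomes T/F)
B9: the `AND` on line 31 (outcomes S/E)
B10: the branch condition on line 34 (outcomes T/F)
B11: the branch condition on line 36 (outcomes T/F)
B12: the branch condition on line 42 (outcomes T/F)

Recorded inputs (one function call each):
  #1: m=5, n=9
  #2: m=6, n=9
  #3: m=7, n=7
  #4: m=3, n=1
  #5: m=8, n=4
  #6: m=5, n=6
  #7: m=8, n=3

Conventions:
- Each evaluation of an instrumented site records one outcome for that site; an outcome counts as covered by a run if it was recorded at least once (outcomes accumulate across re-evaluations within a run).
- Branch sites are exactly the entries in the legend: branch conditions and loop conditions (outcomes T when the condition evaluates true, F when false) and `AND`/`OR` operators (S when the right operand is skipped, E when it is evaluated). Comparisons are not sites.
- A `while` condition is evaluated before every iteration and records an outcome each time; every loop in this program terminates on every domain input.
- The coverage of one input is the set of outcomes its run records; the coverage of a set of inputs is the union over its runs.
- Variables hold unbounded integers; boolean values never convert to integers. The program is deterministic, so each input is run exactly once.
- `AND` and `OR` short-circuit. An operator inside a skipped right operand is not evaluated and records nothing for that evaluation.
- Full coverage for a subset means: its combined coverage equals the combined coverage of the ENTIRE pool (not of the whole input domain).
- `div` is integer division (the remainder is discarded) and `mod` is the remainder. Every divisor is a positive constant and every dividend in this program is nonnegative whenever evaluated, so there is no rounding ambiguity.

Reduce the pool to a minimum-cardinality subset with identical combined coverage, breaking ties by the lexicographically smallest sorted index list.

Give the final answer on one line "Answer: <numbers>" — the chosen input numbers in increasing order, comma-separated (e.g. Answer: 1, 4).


input #1 (m=5, n=9): covers B1=T, B2=F, B3=F, B5=T, B5=F, B6=T, B7=F, B8=T, B9=E
input #2 (m=6, n=9): covers B1=T, B2=F, B3=T, B4=F, B5=T, B5=F, B6=T, B7=F, B8=T, B9=E
input #3 (m=7, n=7): covers B1=F, B2=F, B3=T, B4=F, B5=T, B5=F, B6=T, B7=F, B8=F, B9=E, B10=F, B12=T
input #4 (m=3, n=1): covers B1=T, B2=F, B3=F, B5=T, B5=F, B6=F, B7=T, B7=F, B8=T, B9=E
input #5 (m=8, n=4): covers B1=T, B2=T, B5=F, B7=F, B8=F, B9=S, B10=T, B11=T
input #6 (m=5, n=6): covers B1=T, B2=F, B3=F, B5=T, B5=F, B6=T, B7=F, B8=T, B9=E
input #7 (m=8, n=3): covers B1=T, B2=T, B5=F, B7=F, B8=F, B9=S, B10=T, B11=T
the full pool covers 21 outcomes: B1=T, B1=F, B2=T, B2=F, B3=T, B3=F, B4=F, B5=T, B5=F, B6=T, B6=F, B7=T, B7=F, B8=T, B8=F, B9=S, B9=E, B10=T, B10=F, B11=T, B12=T
checked all size-1 subsets: none covers 21 outcomes (max 12/21)
checked all size-2 subsets: none covers 21 outcomes (max 17/21)
the canonical winner is {3, 4, 5}: size 3, full 21-outcome coverage, earliest index list among size-3 covers
Answer: 3, 4, 5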